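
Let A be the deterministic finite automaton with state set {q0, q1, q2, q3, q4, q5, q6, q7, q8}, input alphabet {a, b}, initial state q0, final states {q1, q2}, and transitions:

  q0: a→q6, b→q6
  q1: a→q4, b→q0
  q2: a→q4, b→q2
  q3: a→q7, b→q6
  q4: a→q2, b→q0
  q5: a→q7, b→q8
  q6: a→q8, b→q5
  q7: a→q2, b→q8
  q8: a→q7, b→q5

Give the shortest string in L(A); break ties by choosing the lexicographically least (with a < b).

A breadth-first search from q0 reaches an accepting state first via the path q0 → q6 → q8 → q7 → q2 on input aaaa.
No string of length < 4 is accepted (BFS exhausts all shorter strings without reaching an accepting state), and aaaa is the lexicographically least accepting string of length 4.

aaaa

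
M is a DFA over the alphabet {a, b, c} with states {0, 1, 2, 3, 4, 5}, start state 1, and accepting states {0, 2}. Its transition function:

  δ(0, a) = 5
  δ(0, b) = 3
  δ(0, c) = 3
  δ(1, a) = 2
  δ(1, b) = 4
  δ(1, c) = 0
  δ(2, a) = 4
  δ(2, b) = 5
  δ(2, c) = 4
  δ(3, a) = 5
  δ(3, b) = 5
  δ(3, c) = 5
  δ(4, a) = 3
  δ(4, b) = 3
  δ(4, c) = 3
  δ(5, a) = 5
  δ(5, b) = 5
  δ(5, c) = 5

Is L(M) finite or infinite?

The useful states (reachable from 1 and able to reach an accepting state) are {0, 1, 2}.
Restricted to these states the transition graph has no cycle, so every accepting path has bounded length and L is finite.

finite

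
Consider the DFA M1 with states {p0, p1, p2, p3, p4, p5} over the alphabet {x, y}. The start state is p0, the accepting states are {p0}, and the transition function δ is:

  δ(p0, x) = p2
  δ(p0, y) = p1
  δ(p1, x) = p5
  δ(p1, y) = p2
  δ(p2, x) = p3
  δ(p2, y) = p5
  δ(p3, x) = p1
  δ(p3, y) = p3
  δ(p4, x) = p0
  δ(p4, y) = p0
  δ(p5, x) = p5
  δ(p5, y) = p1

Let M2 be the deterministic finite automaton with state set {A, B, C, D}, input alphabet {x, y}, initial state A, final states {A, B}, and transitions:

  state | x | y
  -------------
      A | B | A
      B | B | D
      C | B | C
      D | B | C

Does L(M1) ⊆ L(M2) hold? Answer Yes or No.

Exploring the product automaton M1 × M2 from the start pair (p0, A), following both machines on each input symbol, reaches 16 state pairs: (p0, A), (p2, B), (p1, A), (p3, B), (p5, D), (p5, B), (p2, A), (p1, B), (p3, D), (p1, C), (p1, D), (p5, A), (p2, D), (p3, C), (p2, C), (p5, C).
M1 accepts in {p0} and M2 accepts in {A, B}. The reachable pairs whose M1-component is accepting are (p0, A); in each of them the M2-component is accepting too, so the product for L(M1) \ L(M2) (M1-component accepting, M2-component rejecting) has no reachable accepting pair and the difference is empty.
Hence every string in L(M1) is also in L(M2).

Yes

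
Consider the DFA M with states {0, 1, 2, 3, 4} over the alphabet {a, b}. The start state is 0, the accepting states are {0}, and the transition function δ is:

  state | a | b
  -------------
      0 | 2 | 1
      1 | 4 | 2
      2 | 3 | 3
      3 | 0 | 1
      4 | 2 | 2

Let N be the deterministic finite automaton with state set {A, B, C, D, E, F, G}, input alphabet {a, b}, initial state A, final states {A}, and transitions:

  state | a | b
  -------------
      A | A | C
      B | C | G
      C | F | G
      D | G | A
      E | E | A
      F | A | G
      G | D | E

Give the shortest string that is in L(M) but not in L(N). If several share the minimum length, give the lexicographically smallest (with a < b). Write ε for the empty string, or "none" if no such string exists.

aba

The string aba is accepted by M but not by N.
No shorter string lies in the difference, and aba is the lexicographically first length-3 string in L(M) \ L(N).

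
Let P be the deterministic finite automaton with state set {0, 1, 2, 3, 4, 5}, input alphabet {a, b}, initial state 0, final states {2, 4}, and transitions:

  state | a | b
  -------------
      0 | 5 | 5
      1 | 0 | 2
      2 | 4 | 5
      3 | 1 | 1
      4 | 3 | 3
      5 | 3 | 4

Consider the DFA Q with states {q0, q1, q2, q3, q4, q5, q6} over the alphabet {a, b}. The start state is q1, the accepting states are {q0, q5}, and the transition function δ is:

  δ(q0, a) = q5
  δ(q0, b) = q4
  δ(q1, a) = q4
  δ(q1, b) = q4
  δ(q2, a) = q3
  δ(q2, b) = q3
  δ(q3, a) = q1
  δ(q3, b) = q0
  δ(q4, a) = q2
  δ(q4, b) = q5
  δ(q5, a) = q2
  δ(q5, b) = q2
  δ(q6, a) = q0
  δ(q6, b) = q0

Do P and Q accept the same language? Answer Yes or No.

Yes

Exploring the product automaton P × Q from the start pair (0, q1), following both machines on each input symbol, reaches 6 state pairs: (0, q1), (5, q4), (3, q2), (4, q5), (1, q3), (2, q0).
P accepts in {2, 4} and Q accepts in {q0, q5}. In every reachable pair the two components are either both accepting — (4, q5), (2, q0) — or both non-accepting, so no string is accepted by exactly one of the machines: L(P) \ L(Q) and L(Q) \ L(P) are both empty.
Hence every string is accepted by P iff it is accepted by Q, and the two languages coincide.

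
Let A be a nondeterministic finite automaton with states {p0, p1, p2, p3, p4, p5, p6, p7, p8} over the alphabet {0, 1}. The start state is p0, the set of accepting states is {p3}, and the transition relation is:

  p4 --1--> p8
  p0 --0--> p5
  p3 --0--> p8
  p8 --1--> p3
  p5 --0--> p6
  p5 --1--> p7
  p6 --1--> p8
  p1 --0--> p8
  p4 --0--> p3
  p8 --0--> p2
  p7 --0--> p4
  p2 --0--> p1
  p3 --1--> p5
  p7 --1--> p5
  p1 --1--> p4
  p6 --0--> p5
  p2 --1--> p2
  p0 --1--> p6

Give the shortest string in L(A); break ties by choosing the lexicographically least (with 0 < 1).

111

A breadth-first search from p0 reaches an accepting state first via the path p0 → p6 → p8 → p3 on input 111.
No string of length < 3 is accepted (BFS exhausts all shorter strings without reaching an accepting state), and 111 is the lexicographically least accepting string of length 3.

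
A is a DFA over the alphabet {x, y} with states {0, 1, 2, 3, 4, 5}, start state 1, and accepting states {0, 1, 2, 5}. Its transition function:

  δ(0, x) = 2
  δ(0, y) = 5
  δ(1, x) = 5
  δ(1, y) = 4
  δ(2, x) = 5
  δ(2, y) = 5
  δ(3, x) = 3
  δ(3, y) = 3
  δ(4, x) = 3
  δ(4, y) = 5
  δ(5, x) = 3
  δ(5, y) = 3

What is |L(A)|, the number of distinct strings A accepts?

The useful subgraph on states {1, 4, 5} is acyclic, so L(A) is finite; the longest accepting path visits 3 useful states, giving maximum string length 2.
Counting accepting paths from 1 by length: 1 of length 0, 1 of length 1, 1 of length 2. Total 3.

3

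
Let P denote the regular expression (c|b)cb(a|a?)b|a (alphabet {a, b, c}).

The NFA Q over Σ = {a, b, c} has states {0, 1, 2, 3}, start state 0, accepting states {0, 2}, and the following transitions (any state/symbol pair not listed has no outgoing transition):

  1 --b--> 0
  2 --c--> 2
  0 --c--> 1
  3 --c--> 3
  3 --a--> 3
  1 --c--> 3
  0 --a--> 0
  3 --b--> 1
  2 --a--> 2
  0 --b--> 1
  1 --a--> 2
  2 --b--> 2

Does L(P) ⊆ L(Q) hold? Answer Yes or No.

Converting the expression P to a DFA (subset construction, then merging equivalent states) gives the minimal DFA with states {p0, p1, p2, p3, p4, p5, p6}, start state p0, accepting states {p1} and transitions p0: a→p1, b→p2, c→p2; p1: a→p3, b→p3, c→p3; p2: a→p3, b→p3, c→p4; p3: a→p3, b→p3, c→p3; p4: a→p3, b→p5, c→p3; p5: a→p6, b→p1, c→p3; p6: a→p3, b→p1, c→p3.
Exploring the product automaton P × Q from the start pair (p0, 0), following both machines on each input symbol, reaches 11 state pairs: (p0, 0), (p1, 0), (p2, 1), (p3, 0), (p3, 1), (p3, 2), (p4, 3), (p3, 3), (p5, 1), (p6, 2), (p1, 2).
P accepts in {p1} and Q accepts in {0, 2}. The reachable pairs whose P-component is accepting are (p1, 0), (p1, 2); in each of them the Q-component is accepting too, so the product for L(P) \ L(Q) (P-component accepting, Q-component rejecting) has no reachable accepting pair and the difference is empty.
Hence every string in L(P) is also in L(Q).

Yes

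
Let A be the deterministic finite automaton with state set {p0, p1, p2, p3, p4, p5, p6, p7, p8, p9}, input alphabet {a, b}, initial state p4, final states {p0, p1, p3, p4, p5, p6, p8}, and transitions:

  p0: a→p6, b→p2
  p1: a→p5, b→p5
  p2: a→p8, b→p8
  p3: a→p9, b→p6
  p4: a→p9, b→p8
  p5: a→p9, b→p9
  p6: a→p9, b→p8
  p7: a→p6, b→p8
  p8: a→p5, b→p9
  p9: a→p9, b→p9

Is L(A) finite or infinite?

finite

The useful states (reachable from p4 and able to reach an accepting state) are {p4, p5, p8}.
Restricted to these states the transition graph has no cycle, so every accepting path has bounded length and L is finite.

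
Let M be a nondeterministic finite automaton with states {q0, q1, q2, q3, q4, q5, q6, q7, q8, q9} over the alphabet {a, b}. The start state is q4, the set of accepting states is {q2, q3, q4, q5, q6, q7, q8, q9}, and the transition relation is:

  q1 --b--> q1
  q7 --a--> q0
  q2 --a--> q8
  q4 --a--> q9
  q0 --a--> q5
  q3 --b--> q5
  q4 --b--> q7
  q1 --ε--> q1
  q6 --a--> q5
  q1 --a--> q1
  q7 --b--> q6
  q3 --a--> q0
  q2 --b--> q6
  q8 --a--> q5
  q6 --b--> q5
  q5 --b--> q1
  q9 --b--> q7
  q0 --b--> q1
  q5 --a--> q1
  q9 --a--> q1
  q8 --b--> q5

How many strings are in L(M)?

12

The useful subgraph on states {q0, q4, q5, q6, q7, q9} is acyclic, so L(M) is finite; the longest accepting path visits 5 useful states, giving maximum string length 4.
Counting accepting paths from q4 by length: 1 of length 0, 2 of length 1, 2 of length 2, 4 of length 3, 3 of length 4. Total 12.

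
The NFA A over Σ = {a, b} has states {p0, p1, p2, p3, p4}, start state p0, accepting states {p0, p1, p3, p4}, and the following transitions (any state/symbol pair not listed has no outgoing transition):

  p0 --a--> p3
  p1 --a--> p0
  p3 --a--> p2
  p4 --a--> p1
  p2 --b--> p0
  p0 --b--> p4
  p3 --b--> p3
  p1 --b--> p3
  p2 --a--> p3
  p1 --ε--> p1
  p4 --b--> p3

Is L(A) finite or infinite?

infinite

State p0 is reachable from the start and can reach an accepting state, and it lies on the cycle p0 → p3 → p2 → p0.
Traversing that cycle any number of times yields accepted strings of unbounded length, so the language is infinite.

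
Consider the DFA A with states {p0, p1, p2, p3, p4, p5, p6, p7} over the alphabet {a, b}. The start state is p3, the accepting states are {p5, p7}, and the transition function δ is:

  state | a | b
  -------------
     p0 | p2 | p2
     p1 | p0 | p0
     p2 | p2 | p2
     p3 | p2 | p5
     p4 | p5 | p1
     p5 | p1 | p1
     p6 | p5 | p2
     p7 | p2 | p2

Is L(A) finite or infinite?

The useful states (reachable from p3 and able to reach an accepting state) are {p3, p5}.
Restricted to these states the transition graph has no cycle, so every accepting path has bounded length and L is finite.

finite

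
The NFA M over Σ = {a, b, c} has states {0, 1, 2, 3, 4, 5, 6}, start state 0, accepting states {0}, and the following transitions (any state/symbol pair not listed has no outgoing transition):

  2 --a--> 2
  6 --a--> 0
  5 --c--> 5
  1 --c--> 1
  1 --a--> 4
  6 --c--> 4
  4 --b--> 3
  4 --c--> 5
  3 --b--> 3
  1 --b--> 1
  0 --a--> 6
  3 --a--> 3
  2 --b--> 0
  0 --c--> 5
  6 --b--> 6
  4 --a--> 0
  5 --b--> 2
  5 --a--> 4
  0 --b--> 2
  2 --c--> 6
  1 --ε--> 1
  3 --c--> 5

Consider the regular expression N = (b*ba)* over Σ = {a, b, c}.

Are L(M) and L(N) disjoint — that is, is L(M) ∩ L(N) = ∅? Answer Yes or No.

The empty string ε is accepted by both M and N.
Hence L(M) ∩ L(N) ≠ ∅.

No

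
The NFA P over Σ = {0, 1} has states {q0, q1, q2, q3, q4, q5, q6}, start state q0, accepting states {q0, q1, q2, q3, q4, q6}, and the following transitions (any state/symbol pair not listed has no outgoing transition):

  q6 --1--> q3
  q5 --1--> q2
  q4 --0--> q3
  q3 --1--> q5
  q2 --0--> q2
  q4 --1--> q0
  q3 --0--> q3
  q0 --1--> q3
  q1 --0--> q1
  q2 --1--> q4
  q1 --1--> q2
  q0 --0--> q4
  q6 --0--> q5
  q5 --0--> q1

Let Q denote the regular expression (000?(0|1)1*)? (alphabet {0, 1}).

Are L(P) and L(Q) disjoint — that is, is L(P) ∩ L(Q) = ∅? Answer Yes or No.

No

The empty string ε is accepted by both P and Q.
Hence L(P) ∩ L(Q) ≠ ∅.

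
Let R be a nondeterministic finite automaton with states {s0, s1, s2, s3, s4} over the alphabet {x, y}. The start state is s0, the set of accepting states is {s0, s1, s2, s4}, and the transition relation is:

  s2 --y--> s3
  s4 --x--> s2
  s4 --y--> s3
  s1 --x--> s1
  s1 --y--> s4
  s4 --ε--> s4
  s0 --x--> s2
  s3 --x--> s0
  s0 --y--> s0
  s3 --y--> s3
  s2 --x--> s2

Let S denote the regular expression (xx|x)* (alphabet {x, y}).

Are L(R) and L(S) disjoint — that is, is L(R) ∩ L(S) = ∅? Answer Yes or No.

No

The empty string ε is accepted by both R and S.
Hence L(R) ∩ L(S) ≠ ∅.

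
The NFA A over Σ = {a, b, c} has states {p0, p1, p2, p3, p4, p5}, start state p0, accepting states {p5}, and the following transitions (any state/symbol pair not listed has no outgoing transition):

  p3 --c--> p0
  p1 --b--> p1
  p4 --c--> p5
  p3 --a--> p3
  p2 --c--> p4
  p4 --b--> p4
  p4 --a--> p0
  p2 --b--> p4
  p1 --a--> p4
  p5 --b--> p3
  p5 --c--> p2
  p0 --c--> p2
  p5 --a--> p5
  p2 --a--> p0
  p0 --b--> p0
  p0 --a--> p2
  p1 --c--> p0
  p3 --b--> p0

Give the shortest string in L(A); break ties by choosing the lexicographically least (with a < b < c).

A breadth-first search from p0 reaches an accepting state first via the path p0 → p2 → p4 → p5 on input abc.
No string of length < 3 is accepted (BFS exhausts all shorter strings without reaching an accepting state), and abc is the lexicographically least accepting string of length 3.

abc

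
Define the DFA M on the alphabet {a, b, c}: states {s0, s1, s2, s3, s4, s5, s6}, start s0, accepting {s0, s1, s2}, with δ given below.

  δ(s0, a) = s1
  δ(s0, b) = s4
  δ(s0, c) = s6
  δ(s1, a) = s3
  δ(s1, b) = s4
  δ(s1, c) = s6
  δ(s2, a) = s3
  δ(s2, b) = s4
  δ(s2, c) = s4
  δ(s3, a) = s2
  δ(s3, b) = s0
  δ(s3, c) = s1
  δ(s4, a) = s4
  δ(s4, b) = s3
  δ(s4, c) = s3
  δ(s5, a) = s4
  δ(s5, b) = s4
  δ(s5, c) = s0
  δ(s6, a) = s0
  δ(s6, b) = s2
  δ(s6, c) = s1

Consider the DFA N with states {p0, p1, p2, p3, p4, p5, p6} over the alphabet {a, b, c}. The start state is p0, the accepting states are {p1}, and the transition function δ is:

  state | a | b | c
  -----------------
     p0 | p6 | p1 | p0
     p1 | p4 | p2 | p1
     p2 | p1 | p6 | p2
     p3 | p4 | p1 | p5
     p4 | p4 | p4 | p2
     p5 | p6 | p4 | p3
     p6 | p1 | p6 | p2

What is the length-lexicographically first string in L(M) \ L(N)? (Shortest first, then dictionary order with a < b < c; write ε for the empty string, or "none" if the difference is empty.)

The empty string ε is accepted by M but not by N.
Since ε is the unique shortest string, it is the required witness.

ε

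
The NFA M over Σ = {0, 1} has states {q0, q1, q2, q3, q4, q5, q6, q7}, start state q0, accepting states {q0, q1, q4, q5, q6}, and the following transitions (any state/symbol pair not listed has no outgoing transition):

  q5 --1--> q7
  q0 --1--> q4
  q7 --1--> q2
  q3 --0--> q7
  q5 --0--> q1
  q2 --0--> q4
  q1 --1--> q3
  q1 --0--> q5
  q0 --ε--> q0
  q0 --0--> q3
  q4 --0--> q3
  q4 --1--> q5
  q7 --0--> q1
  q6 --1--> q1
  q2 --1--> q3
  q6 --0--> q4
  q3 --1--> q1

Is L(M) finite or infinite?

infinite

State q3 is reachable from the start and can reach an accepting state, and it lies on the cycle q3 → q1 → q3.
Traversing that cycle any number of times yields accepted strings of unbounded length, so the language is infinite.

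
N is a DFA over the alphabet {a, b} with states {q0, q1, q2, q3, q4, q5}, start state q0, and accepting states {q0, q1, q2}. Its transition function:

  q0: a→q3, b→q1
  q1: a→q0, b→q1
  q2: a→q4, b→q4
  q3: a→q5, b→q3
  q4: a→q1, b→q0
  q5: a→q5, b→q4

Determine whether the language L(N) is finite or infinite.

infinite

State q0 is reachable from the start and can reach an accepting state, and it lies on the cycle q0 → q1 → q0.
Traversing that cycle any number of times yields accepted strings of unbounded length, so the language is infinite.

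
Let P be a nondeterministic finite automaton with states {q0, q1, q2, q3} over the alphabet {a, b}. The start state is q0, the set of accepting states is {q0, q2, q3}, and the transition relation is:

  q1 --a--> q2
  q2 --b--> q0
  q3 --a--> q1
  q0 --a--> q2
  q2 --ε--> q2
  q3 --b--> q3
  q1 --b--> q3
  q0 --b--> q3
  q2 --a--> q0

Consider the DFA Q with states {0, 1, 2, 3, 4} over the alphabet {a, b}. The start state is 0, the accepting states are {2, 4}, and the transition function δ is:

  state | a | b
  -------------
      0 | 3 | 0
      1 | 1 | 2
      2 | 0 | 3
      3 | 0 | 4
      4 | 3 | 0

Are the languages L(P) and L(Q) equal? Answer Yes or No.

The empty string ε is accepted by P but rejected by Q.
So L(P) ≠ L(Q).

No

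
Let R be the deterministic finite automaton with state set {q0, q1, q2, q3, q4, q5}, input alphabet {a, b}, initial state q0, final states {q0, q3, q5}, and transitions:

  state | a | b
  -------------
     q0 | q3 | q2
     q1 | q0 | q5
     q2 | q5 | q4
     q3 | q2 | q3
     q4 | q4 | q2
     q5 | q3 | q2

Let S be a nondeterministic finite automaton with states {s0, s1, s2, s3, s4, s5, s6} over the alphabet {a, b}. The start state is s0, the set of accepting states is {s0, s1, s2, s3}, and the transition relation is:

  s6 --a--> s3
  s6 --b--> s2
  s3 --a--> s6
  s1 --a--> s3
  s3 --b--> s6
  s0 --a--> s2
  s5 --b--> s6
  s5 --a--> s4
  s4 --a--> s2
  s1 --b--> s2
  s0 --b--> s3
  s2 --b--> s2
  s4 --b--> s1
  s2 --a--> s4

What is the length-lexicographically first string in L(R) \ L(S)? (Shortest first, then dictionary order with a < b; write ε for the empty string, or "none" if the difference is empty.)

ba

The string ba is accepted by R but not by S.
No shorter string lies in the difference, and ba is the lexicographically first length-2 string in L(R) \ L(S).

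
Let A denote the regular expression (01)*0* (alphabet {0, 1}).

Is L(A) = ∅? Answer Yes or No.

No

The empty string ε matches the expression, so it belongs to L(A).
Since L(A) contains at least one string, it is not empty.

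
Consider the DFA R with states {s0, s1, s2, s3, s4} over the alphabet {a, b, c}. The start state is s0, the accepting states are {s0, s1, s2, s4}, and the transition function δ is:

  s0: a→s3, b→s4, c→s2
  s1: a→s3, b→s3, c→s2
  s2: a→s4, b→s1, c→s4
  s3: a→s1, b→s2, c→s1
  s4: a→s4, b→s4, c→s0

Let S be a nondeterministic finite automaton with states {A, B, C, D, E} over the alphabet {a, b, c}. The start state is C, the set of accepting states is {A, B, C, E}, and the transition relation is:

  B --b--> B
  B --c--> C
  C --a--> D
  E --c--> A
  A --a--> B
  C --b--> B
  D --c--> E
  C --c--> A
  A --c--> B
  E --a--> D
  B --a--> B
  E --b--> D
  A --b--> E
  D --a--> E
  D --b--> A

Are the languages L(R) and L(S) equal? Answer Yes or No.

Exploring the product automaton R × S from the start pair (s0, C), following both machines on each input symbol, reaches 5 state pairs: (s0, C), (s3, D), (s4, B), (s2, A), (s1, E).
R accepts in {s0, s1, s2, s4} and S accepts in {A, B, C, E}. In every reachable pair the two components are either both accepting — (s0, C), (s4, B), (s2, A), (s1, E) — or both non-accepting, so no string is accepted by exactly one of the machines: L(R) \ L(S) and L(S) \ L(R) are both empty.
Hence every string is accepted by R iff it is accepted by S, and the two languages coincide.

Yes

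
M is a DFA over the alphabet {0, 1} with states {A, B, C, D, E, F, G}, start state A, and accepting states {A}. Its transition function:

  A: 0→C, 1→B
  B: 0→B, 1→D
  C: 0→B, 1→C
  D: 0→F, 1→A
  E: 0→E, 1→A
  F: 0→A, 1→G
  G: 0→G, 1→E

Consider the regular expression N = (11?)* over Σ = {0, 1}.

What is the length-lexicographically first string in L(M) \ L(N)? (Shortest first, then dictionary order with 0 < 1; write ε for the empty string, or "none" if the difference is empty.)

The string 0011 is accepted by M but not by N.
No shorter string lies in the difference, and 0011 is the lexicographically first length-4 string in L(M) \ L(N).

0011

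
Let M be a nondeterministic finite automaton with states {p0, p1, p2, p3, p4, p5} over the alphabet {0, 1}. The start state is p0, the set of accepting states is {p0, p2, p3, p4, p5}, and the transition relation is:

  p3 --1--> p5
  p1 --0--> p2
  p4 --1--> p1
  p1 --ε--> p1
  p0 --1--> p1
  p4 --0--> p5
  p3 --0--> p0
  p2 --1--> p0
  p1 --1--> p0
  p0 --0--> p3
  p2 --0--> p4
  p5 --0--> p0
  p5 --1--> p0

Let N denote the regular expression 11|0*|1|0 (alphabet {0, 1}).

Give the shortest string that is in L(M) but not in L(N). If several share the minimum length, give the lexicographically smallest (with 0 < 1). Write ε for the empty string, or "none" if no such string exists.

01

The string 01 is accepted by M but not by N.
No shorter string lies in the difference, and 01 is the lexicographically first length-2 string in L(M) \ L(N).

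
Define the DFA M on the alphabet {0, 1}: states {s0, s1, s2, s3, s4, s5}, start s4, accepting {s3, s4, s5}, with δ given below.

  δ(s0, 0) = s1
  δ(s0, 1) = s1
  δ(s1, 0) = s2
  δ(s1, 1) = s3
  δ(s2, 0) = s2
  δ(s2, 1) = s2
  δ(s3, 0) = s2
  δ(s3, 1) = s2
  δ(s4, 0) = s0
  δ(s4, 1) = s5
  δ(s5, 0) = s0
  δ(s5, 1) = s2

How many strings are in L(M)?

6

The useful subgraph on states {s0, s1, s3, s4, s5} is acyclic, so L(M) is finite; the longest accepting path visits 5 useful states, giving maximum string length 4.
Counting accepting paths from s4 by length: 1 of length 0, 1 of length 1, 2 of length 3, 2 of length 4. Total 6.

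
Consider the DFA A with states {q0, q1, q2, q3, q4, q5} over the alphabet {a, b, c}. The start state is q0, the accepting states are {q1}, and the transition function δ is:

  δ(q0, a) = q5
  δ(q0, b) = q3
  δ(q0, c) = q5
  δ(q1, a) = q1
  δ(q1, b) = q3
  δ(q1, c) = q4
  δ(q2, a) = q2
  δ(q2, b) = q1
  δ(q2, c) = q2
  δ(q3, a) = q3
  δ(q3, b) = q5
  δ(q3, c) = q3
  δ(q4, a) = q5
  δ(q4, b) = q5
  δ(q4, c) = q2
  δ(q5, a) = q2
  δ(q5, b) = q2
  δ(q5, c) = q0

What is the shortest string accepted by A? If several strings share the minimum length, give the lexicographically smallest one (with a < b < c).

A breadth-first search from q0 reaches an accepting state first via the path q0 → q5 → q2 → q1 on input aab.
No string of length < 3 is accepted (BFS exhausts all shorter strings without reaching an accepting state), and aab is the lexicographically least accepting string of length 3.

aab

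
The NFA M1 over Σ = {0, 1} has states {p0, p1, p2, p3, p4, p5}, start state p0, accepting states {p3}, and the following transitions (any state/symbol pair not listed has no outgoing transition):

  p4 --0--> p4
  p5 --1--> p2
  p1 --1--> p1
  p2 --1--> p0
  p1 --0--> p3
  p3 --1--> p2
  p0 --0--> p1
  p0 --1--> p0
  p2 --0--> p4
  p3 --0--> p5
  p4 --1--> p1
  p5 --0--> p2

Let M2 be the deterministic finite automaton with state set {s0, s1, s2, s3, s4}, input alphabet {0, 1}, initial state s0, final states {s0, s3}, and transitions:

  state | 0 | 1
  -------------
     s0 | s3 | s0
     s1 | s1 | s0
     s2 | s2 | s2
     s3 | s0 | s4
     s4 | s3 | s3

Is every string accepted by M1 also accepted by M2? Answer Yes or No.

Yes

Exploring the product automaton M1 × M2 from the start pair (p0, s0), following both machines on each input symbol, reaches 15 state pairs: (p0, s0), (p1, s3), (p3, s0), (p1, s4), (p5, s3), (p2, s0), (p3, s3), (p2, s4), (p4, s3), (p5, s0), (p0, s3), (p4, s0), (p2, s3), (p1, s0), (p0, s4).
M1 accepts in {p3} and M2 accepts in {s0, s3}. The reachable pairs whose M1-component is accepting are (p3, s0), (p3, s3); in each of them the M2-component is accepting too, so the product for L(M1) \ L(M2) (M1-component accepting, M2-component rejecting) has no reachable accepting pair and the difference is empty.
Hence every string in L(M1) is also in L(M2).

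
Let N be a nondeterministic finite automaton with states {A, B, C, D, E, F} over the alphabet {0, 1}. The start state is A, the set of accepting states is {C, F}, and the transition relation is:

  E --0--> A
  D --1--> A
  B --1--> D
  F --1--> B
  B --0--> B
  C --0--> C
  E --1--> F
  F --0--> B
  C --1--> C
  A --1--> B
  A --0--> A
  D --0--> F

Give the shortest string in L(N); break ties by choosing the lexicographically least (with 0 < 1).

110

A breadth-first search from A reaches an accepting state first via the path A → B → D → F on input 110.
No string of length < 3 is accepted (BFS exhausts all shorter strings without reaching an accepting state), and 110 is the lexicographically least accepting string of length 3.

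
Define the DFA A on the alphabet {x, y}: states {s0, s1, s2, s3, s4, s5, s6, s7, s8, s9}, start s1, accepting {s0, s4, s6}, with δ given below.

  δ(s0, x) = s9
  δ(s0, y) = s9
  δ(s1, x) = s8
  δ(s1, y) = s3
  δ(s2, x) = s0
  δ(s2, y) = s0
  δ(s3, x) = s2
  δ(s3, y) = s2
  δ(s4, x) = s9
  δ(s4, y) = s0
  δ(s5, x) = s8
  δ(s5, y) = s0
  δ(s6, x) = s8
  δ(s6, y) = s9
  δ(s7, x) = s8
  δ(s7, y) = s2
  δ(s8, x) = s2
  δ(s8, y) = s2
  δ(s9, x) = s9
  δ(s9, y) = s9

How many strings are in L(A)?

8

The useful subgraph on states {s0, s1, s2, s3, s8} is acyclic, so L(A) is finite; the longest accepting path visits 4 useful states, giving maximum string length 3.
Counting accepting paths from s1 by length: 8 of length 3. Total 8.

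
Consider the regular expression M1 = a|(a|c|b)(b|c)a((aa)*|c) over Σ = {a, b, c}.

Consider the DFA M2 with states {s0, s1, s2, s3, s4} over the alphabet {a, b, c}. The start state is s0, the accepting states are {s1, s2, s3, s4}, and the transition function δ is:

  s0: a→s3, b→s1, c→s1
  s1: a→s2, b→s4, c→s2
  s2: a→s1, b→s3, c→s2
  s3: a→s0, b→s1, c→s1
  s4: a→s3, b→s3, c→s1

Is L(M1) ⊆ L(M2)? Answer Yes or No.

Yes

Converting the expression M1 to a DFA (subset construction, then merging equivalent states) gives the minimal DFA with states {r0, r1, r2, r3, r4, r5, r6, r7, r8}, start state r0, accepting states {r1, r5, r7, r8} and transitions r0: a→r1, b→r2, c→r2; r1: a→r3, b→r4, c→r4; r2: a→r3, b→r4, c→r4; r3: a→r3, b→r3, c→r3; r4: a→r5, b→r3, c→r3; r5: a→r6, b→r3, c→r7; r6: a→r8, b→r3, c→r3; r7: a→r3, b→r3, c→r3; r8: a→r6, b→r3, c→r3.
Exploring the product automaton M1 × M2 from the start pair (r0, s0), following both machines on each input symbol, reaches 22 state pairs: (r0, s0), (r1, s3), (r2, s1), (r3, s0), (r4, s1), (r3, s2), (r4, s4), (r4, s2), (r3, s3), (r3, s1), (r5, s2), (r3, s4), (r5, s3), (r5, s1), (r6, s1), (r7, s2), (r6, s0), (r7, s1), (r6, s2), (r8, s2), (r8, s3), (r8, s1).
M1 accepts in {r1, r5, r7, r8} and M2 accepts in {s1, s2, s3, s4}. The reachable pairs whose M1-component is accepting are (r1, s3), (r5, s2), (r5, s3), (r5, s1), (r7, s2), (r7, s1), (r8, s2), (r8, s3), (r8, s1); in each of them the M2-component is accepting too, so the product for L(M1) \ L(M2) (M1-component accepting, M2-component rejecting) has no reachable accepting pair and the difference is empty.
Hence every string in L(M1) is also in L(M2).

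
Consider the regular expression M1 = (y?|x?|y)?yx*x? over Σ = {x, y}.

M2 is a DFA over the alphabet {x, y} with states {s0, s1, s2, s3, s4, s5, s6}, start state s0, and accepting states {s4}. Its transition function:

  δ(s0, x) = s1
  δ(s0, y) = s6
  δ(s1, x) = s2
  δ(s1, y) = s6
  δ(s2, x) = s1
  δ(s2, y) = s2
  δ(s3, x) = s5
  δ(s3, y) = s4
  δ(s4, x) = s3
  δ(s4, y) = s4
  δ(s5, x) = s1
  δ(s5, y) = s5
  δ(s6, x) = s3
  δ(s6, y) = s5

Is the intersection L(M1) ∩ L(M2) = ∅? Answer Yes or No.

Converting the expression M1 to a DFA (subset construction, then merging equivalent states) gives the minimal DFA with states {r0, r1, r2, r3, r4}, start state r0, accepting states {r2, r4} and transitions r0: x→r1, y→r2; r1: x→r3, y→r4; r2: x→r4, y→r4; r3: x→r3, y→r3; r4: x→r4, y→r3.
Exploring the product automaton M1 × M2 from the start pair (r0, s0), following both machines on each input symbol, reaches 14 state pairs: (r0, s0), (r1, s1), (r2, s6), (r3, s2), (r4, s6), (r4, s3), (r4, s5), (r3, s1), (r3, s5), (r3, s4), (r4, s1), (r3, s6), (r3, s3), (r4, s2).
M1 accepts in {r2, r4} and M2 accepts in {s4}; no reachable pair has both components accepting, so no string drives both machines to acceptance simultaneously and L(M1) ∩ L(M2) = ∅.
So no string is accepted by both, and the intersection is empty.

Yes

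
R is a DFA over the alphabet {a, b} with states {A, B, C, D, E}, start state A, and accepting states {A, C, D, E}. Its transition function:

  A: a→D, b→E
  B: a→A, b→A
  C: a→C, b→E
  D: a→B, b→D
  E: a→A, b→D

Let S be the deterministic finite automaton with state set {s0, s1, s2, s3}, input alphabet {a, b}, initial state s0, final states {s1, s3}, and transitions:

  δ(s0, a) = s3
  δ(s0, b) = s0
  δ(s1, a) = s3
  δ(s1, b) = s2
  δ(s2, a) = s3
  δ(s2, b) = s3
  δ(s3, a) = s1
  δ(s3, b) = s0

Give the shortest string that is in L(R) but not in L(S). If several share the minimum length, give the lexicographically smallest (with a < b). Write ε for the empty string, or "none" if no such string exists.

The empty string ε is accepted by R but not by S.
Since ε is the unique shortest string, it is the required witness.

ε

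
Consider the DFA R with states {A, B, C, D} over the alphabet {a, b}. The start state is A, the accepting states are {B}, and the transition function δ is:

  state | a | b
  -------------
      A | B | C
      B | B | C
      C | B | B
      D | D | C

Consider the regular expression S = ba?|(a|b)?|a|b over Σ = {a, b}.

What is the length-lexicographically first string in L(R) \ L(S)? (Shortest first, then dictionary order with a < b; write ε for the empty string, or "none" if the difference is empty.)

The string aa is accepted by R but not by S.
No shorter string lies in the difference, and aa is the lexicographically first length-2 string in L(R) \ L(S).

aa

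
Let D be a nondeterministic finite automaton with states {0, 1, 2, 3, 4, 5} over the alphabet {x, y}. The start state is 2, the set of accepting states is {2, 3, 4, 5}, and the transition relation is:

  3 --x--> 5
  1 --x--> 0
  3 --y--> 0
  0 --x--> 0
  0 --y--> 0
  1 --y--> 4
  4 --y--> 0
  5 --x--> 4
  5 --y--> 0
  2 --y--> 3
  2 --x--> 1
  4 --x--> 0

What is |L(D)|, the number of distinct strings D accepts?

5

The useful subgraph on states {1, 2, 3, 4, 5} is acyclic, so L(D) is finite; the longest accepting path visits 4 useful states, giving maximum string length 3.
Counting accepting paths from 2 by length: 1 of length 0, 1 of length 1, 2 of length 2, 1 of length 3. Total 5.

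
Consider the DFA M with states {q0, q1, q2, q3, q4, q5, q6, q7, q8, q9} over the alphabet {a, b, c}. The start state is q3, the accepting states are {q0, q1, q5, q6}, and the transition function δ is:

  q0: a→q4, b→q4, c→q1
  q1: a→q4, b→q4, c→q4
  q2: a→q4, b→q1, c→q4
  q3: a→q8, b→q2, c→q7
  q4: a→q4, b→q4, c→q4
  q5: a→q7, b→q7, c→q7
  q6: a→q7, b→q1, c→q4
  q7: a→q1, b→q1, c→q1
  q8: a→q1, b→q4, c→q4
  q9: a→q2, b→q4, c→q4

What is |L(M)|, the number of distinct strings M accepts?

The useful subgraph on states {q1, q2, q3, q7, q8} is acyclic, so L(M) is finite; the longest accepting path visits 3 useful states, giving maximum string length 2.
Counting accepting paths from q3 by length: 5 of length 2. Total 5.

5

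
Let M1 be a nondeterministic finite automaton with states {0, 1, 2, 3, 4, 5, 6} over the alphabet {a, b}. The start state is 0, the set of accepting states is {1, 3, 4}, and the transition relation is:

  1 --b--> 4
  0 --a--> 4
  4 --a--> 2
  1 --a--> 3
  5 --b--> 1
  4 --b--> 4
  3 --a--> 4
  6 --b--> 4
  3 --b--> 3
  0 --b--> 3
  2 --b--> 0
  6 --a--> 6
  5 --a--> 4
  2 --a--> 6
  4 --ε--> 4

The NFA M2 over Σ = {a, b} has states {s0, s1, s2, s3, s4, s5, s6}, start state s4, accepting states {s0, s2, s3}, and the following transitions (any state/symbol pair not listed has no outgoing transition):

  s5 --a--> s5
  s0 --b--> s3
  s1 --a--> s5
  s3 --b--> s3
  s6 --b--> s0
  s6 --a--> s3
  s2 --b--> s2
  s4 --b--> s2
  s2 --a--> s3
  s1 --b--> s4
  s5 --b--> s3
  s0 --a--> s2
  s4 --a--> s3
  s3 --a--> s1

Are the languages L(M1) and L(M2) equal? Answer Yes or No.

Exploring the product automaton M1 × M2 from the start pair (0, s4), following both machines on each input symbol, reaches 5 state pairs: (0, s4), (4, s3), (3, s2), (2, s1), (6, s5).
M1 accepts in {1, 3, 4} and M2 accepts in {s0, s2, s3}. In every reachable pair the two components are either both accepting — (4, s3), (3, s2) — or both non-accepting, so no string is accepted by exactly one of the machines: L(M1) \ L(M2) and L(M2) \ L(M1) are both empty.
Hence every string is accepted by M1 iff it is accepted by M2, and the two languages coincide.

Yes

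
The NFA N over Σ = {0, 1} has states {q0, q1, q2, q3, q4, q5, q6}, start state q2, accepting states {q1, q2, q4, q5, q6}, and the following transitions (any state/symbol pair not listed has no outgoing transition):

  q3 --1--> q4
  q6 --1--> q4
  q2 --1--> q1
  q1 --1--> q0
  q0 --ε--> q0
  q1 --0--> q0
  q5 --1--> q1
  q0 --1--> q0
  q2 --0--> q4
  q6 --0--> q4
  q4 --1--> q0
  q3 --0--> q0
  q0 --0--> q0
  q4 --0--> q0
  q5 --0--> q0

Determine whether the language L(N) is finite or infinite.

The useful states (reachable from q2 and able to reach an accepting state) are {q1, q2, q4}.
Restricted to these states the transition graph has no cycle, so every accepting path has bounded length and L is finite.

finite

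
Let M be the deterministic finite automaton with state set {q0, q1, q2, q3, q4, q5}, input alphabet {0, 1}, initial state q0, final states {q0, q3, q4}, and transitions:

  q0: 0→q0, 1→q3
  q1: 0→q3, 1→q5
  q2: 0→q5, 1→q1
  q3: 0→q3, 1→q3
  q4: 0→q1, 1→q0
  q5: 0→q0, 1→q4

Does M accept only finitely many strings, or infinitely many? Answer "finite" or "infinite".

infinite

State q0 is reachable from the start and can reach an accepting state, and it lies on the cycle q0 → q0.
Traversing that cycle any number of times yields accepted strings of unbounded length, so the language is infinite.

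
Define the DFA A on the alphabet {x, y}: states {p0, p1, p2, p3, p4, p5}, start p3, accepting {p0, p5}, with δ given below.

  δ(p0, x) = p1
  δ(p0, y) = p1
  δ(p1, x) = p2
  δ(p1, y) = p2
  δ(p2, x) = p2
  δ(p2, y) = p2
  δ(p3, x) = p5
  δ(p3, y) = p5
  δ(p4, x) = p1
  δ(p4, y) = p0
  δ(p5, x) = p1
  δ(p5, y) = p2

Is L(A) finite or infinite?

The useful states (reachable from p3 and able to reach an accepting state) are {p3, p5}.
Restricted to these states the transition graph has no cycle, so every accepting path has bounded length and L is finite.

finite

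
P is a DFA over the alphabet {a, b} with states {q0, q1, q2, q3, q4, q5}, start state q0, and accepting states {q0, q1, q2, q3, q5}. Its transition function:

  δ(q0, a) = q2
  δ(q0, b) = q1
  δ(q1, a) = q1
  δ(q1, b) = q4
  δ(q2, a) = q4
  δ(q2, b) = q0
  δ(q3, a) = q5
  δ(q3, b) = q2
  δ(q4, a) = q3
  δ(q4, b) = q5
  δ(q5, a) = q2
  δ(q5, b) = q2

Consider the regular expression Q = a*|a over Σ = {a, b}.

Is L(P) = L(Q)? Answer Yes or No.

No

The string b is accepted by P but rejected by Q.
So L(P) ≠ L(Q).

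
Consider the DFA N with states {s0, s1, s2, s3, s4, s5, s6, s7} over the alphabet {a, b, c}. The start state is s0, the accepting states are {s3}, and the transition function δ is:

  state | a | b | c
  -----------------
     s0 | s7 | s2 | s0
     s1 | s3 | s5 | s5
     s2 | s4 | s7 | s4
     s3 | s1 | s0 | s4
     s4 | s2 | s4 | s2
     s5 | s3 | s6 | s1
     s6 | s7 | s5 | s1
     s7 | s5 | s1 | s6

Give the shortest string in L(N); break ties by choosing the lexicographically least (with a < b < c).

A breadth-first search from s0 reaches an accepting state first via the path s0 → s7 → s5 → s3 on input aaa.
No string of length < 3 is accepted (BFS exhausts all shorter strings without reaching an accepting state), and aaa is the lexicographically least accepting string of length 3.

aaa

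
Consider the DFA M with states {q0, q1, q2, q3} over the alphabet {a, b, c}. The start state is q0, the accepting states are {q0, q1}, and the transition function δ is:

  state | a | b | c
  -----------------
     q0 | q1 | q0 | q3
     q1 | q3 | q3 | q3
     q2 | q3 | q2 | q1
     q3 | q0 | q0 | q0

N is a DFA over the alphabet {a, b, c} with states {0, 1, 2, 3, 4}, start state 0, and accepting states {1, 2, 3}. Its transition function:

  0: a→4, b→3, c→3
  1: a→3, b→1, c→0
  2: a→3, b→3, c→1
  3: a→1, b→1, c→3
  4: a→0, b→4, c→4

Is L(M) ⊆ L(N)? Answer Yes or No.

The empty string ε is in L(M) but not in L(N).
So L(M) ⊄ L(N).

No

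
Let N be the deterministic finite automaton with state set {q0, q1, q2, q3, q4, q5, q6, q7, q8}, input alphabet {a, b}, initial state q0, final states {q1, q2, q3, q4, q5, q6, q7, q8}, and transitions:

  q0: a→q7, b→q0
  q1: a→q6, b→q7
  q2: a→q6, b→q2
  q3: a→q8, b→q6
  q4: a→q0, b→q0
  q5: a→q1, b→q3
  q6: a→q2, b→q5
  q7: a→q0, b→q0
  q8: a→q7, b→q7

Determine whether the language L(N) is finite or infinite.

State q0 is reachable from the start and can reach an accepting state, and it lies on the cycle q0 → q0.
Traversing that cycle any number of times yields accepted strings of unbounded length, so the language is infinite.

infinite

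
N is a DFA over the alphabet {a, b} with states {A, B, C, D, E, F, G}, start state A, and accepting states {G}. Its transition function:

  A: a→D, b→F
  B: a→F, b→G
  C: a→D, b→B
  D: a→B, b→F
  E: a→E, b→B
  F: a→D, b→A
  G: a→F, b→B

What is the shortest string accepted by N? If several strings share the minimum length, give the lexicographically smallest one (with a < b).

A breadth-first search from A reaches an accepting state first via the path A → D → B → G on input aab.
No string of length < 3 is accepted (BFS exhausts all shorter strings without reaching an accepting state), and aab is the lexicographically least accepting string of length 3.

aab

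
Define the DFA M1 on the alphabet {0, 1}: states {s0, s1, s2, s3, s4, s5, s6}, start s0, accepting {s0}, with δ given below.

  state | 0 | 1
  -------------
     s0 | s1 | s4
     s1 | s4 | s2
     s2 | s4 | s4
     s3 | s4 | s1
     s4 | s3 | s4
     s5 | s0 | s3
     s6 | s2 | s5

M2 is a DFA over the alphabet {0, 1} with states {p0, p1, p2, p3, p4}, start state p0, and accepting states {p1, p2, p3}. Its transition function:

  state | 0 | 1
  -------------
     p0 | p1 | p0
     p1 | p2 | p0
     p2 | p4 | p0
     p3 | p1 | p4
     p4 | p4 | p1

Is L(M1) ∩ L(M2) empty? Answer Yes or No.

Exploring the product automaton M1 × M2 from the start pair (s0, p0), following both machines on each input symbol, reaches 11 state pairs: (s0, p0), (s1, p1), (s4, p0), (s4, p2), (s2, p0), (s3, p1), (s3, p4), (s4, p1), (s1, p0), (s4, p4), (s3, p2).
M1 accepts in {s0} and M2 accepts in {p1, p2, p3}; no reachable pair has both components accepting, so no string drives both machines to acceptance simultaneously and L(M1) ∩ L(M2) = ∅.
So no string is accepted by both, and the intersection is empty.

Yes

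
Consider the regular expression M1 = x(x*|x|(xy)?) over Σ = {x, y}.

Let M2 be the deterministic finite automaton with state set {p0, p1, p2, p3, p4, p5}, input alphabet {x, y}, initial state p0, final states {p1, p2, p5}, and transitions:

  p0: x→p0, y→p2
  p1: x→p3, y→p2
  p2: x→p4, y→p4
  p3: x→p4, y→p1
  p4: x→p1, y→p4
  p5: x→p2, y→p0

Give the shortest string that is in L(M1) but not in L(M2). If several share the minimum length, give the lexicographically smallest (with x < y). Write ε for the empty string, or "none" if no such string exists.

x

The string x is accepted by M1 but not by M2.
No shorter string lies in the difference, and x is the lexicographically first length-1 string in L(M1) \ L(M2).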